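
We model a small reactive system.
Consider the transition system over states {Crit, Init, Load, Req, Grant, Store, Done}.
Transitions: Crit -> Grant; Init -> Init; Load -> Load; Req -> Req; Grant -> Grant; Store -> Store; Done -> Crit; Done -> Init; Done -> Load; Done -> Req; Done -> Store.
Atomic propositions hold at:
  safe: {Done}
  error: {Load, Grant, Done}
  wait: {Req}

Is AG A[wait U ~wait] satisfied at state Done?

Sat(~wait) = {Crit, Init, Load, Grant, Store, Done}
A[wait U ~wait]: least fixpoint, start Z0 = Sat(~wait) = {Crit, Init, Load, Grant, Store, Done}, add states in Sat(wait) with every successor in Z. Already a fixed point.
Sat(A[wait U ~wait]) = {Crit, Init, Load, Grant, Store, Done}
AG A[wait U ~wait]: greatest fixpoint, start Z0 = {Crit, Init, Load, Grant, Store, Done}, keep only states in Sat with every successor in Z. Z1 = {Crit, Init, Load, Grant, Store}; fixed.
Sat(AG A[wait U ~wait]) = {Crit, Init, Load, Grant, Store}
Done ∉ Sat(AG A[wait U ~wait]) = {Crit, Init, Load, Grant, Store}, so the formula does not hold at Done.

No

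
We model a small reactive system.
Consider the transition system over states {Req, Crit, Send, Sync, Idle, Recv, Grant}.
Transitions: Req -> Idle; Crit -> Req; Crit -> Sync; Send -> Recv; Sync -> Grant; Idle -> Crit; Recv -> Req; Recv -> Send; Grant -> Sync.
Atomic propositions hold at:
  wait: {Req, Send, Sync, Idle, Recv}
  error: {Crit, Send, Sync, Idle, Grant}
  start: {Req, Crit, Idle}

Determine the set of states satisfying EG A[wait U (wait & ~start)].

Sat(~start) = {Send, Sync, Recv, Grant}
Sat(wait & ~start) = {Send, Sync, Recv}
A[wait U (wait & ~start)]: least fixpoint, start Z0 = Sat((wait & ~start)) = {Send, Sync, Recv}, add states in Sat(wait) with every successor in Z. Already a fixed point.
Sat(A[wait U (wait & ~start)]) = {Send, Sync, Recv}
EG A[wait U (wait & ~start)]: greatest fixpoint, start Z0 = {Send, Sync, Recv}, keep only states in Sat with some successor in Z. Z1 = {Send, Recv}; fixed.
Sat(EG A[wait U (wait & ~start)]) = {Send, Recv}

{Send, Recv}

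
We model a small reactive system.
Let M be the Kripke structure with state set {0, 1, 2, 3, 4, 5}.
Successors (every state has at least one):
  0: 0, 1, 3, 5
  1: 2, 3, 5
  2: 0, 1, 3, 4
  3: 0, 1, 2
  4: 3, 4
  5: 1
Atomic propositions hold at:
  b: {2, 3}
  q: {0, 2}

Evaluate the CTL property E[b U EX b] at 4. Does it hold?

Sat(EX b) = {s : some successor in {2, 3}} = {0, 1, 2, 3, 4}
E[b U EX b]: least fixpoint, start Z0 = Sat(EX b) = {0, 1, 2, 3, 4}, add states in Sat(b) with some successor in Z. Already a fixed point.
Sat(E[b U EX b]) = {0, 1, 2, 3, 4}
4 ∈ Sat(E[b U EX b]) = {0, 1, 2, 3, 4}, so the formula holds at 4.

Yes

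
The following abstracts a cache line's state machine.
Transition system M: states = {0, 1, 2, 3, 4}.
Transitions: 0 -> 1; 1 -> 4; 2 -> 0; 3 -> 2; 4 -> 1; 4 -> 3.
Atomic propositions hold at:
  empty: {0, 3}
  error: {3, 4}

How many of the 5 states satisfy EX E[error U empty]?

3

E[error U empty]: least fixpoint, start Z0 = Sat(empty) = {0, 3}, add states in Sat(error) with some successor in Z. Z1 = {0, 3, 4}; fixed.
Sat(E[error U empty]) = {0, 3, 4}
Sat(EX E[error U empty]) = {s : some successor in {0, 3, 4}} = {1, 2, 4}
|Sat(EX E[error U empty])| = |{1, 2, 4}| = 3.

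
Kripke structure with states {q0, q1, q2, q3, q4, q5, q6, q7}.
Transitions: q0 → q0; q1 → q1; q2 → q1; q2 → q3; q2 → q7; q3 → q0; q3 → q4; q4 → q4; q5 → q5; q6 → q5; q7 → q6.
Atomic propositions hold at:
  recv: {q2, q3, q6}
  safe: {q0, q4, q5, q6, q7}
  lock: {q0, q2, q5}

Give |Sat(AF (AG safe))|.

AG safe: greatest fixpoint, start Z0 = {q0, q4, q5, q6, q7}, keep only states in Sat with every successor in Z. Already a fixed point.
Sat(AG safe) = {q0, q4, q5, q6, q7}
AF (AG safe): least fixpoint, start Z0 = {q0, q4, q5, q6, q7}, add states with every successor in Z. Z1 = {q0, q3, q4, q5, q6, q7}; fixed.
Sat(AF (AG safe)) = {q0, q3, q4, q5, q6, q7}
|Sat(AF (AG safe))| = |{q0, q3, q4, q5, q6, q7}| = 6.

6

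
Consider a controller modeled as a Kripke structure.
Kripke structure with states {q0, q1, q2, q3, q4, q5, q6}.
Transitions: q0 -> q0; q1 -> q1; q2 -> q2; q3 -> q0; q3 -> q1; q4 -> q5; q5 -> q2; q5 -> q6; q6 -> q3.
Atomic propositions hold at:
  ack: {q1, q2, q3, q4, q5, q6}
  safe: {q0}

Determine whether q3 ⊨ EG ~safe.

Sat(~safe) = {q1, q2, q3, q4, q5, q6}
EG ~safe: greatest fixpoint, start Z0 = {q1, q2, q3, q4, q5, q6}, keep only states in Sat with some successor in Z. Already a fixed point.
Sat(EG ~safe) = {q1, q2, q3, q4, q5, q6}
q3 ∈ Sat(EG ~safe) = {q1, q2, q3, q4, q5, q6}, so the formula holds at q3.

Yes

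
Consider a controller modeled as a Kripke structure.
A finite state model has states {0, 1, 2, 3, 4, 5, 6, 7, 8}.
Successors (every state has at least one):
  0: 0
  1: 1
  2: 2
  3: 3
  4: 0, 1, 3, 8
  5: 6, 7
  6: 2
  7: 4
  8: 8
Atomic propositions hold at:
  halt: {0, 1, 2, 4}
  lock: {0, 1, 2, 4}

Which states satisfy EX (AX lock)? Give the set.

{0, 1, 2, 4, 5, 6}

Sat(AX lock) = {s : every successor in {0, 1, 2, 4}} = {0, 1, 2, 6, 7}
Sat(EX (AX lock)) = {s : some successor in {0, 1, 2, 6, 7}} = {0, 1, 2, 4, 5, 6}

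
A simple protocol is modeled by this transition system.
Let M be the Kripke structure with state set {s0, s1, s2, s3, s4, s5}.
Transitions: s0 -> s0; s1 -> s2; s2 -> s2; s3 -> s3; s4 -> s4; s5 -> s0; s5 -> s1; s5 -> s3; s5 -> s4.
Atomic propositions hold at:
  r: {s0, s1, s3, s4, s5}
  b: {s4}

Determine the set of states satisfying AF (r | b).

{s0, s1, s3, s4, s5}

Sat(r | b) = {s0, s1, s3, s4, s5}
AF (r | b): least fixpoint, start Z0 = {s0, s1, s3, s4, s5}, add states with every successor in Z. Already a fixed point.
Sat(AF (r | b)) = {s0, s1, s3, s4, s5}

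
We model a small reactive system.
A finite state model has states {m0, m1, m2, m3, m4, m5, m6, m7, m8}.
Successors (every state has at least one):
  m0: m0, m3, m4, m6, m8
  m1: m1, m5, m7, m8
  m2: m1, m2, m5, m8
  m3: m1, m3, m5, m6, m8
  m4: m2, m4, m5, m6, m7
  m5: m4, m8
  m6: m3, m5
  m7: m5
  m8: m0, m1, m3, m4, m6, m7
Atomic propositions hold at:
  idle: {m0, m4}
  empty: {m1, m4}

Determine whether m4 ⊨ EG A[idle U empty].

Yes

A[idle U empty]: least fixpoint, start Z0 = Sat(empty) = {m1, m4}, add states in Sat(idle) with every successor in Z. Already a fixed point.
Sat(A[idle U empty]) = {m1, m4}
EG A[idle U empty]: greatest fixpoint, start Z0 = {m1, m4}, keep only states in Sat with some successor in Z. Already a fixed point.
Sat(EG A[idle U empty]) = {m1, m4}
m4 ∈ Sat(EG A[idle U empty]) = {m1, m4}, so the formula holds at m4.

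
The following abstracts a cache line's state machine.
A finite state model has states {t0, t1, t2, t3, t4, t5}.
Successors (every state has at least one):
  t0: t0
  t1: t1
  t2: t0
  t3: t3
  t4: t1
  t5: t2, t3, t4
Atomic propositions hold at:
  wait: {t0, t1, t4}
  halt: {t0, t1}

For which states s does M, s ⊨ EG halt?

EG halt: greatest fixpoint, start Z0 = {t0, t1}, keep only states in Sat with some successor in Z. Already a fixed point.
Sat(EG halt) = {t0, t1}

{t0, t1}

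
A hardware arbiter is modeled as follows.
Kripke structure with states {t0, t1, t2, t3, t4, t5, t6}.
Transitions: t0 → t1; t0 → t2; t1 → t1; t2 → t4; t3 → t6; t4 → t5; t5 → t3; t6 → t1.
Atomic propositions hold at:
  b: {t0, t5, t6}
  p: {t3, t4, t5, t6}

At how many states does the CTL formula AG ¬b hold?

1

Sat(¬b) = {t1, t2, t3, t4}
AG ¬b: greatest fixpoint, start Z0 = {t1, t2, t3, t4}, keep only states in Sat with every successor in Z. Z1 = {t1, t2}; Z2 = {t1}; fixed.
Sat(AG ¬b) = {t1}
|Sat(AG ¬b)| = |{t1}| = 1.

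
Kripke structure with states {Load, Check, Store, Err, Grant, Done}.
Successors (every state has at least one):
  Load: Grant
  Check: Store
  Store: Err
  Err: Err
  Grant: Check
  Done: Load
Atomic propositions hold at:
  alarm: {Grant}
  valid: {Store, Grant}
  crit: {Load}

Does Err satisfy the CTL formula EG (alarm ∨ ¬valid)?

Yes

Sat(¬valid) = {Load, Check, Err, Done}
Sat(alarm ∨ ¬valid) = {Load, Check, Err, Grant, Done}
EG (alarm ∨ ¬valid): greatest fixpoint, start Z0 = {Load, Check, Err, Grant, Done}, keep only states in Sat with some successor in Z. Z1 = {Load, Err, Grant, Done}; Z2 = {Load, Err, Done}; Z3 = {Err, Done}; Z4 = {Err}; fixed.
Sat(EG (alarm ∨ ¬valid)) = {Err}
Err ∈ Sat(EG (alarm ∨ ¬valid)) = {Err}, so the formula holds at Err.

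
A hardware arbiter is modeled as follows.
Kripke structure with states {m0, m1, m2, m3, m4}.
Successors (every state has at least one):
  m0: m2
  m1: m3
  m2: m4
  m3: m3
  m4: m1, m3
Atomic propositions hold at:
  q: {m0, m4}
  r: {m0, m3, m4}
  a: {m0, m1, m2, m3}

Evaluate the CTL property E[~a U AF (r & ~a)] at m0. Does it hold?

Sat(~a) = {m4}
Sat(r & ~a) = {m4}
AF (r & ~a): least fixpoint, start Z0 = {m4}, add states with every successor in Z. Z1 = {m2, m4}; Z2 = {m0, m2, m4}; fixed.
Sat(AF (r & ~a)) = {m0, m2, m4}
E[~a U AF (r & ~a)]: least fixpoint, start Z0 = Sat(AF (r & ~a)) = {m0, m2, m4}, add states in Sat(~a) with some successor in Z. Already a fixed point.
Sat(E[~a U AF (r & ~a)]) = {m0, m2, m4}
m0 ∈ Sat(E[~a U AF (r & ~a)]) = {m0, m2, m4}, so the formula holds at m0.

Yes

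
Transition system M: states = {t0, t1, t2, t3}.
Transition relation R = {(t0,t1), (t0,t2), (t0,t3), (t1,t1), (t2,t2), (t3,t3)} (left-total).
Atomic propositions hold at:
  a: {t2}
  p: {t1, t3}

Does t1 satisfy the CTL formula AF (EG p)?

Yes

EG p: greatest fixpoint, start Z0 = {t1, t3}, keep only states in Sat with some successor in Z. Already a fixed point.
Sat(EG p) = {t1, t3}
AF (EG p): least fixpoint, start Z0 = {t1, t3}, add states with every successor in Z. Already a fixed point.
Sat(AF (EG p)) = {t1, t3}
t1 ∈ Sat(AF (EG p)) = {t1, t3}, so the formula holds at t1.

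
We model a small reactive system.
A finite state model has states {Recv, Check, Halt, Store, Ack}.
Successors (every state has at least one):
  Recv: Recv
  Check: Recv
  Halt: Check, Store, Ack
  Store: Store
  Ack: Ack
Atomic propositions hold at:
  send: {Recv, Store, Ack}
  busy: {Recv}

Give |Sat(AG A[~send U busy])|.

Sat(~send) = {Check, Halt}
A[~send U busy]: least fixpoint, start Z0 = Sat(busy) = {Recv}, add states in Sat(~send) with every successor in Z. Z1 = {Recv, Check}; fixed.
Sat(A[~send U busy]) = {Recv, Check}
AG A[~send U busy]: greatest fixpoint, start Z0 = {Recv, Check}, keep only states in Sat with every successor in Z. Already a fixed point.
Sat(AG A[~send U busy]) = {Recv, Check}
|Sat(AG A[~send U busy])| = |{Recv, Check}| = 2.

2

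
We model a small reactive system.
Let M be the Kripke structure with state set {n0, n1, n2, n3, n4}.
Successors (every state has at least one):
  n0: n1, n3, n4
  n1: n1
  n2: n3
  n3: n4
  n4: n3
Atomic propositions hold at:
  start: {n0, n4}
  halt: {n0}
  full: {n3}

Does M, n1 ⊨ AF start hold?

No

AF start: least fixpoint, start Z0 = {n0, n4}, add states with every successor in Z. Z1 = {n0, n3, n4}; Z2 = {n0, n2, n3, n4}; fixed.
Sat(AF start) = {n0, n2, n3, n4}
n1 ∉ Sat(AF start) = {n0, n2, n3, n4}, so the formula does not hold at n1.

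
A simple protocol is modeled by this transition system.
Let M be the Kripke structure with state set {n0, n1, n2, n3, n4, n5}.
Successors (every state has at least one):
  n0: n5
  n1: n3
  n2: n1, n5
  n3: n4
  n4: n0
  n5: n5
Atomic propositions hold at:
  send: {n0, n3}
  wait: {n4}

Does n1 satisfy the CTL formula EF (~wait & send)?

Yes

Sat(~wait) = {n0, n1, n2, n3, n5}
Sat(~wait & send) = {n0, n3}
EF (~wait & send): least fixpoint, start Z0 = {n0, n3}, add states with some successor in Z. Z1 = {n0, n1, n3, n4}; Z2 = {n0, n1, n2, n3, n4}; fixed.
Sat(EF (~wait & send)) = {n0, n1, n2, n3, n4}
n1 ∈ Sat(EF (~wait & send)) = {n0, n1, n2, n3, n4}, so the formula holds at n1.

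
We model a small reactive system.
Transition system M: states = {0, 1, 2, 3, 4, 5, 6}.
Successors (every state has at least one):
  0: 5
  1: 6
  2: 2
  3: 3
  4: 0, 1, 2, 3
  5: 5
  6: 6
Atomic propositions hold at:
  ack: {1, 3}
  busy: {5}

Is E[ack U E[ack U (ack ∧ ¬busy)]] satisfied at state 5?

Sat(¬busy) = {0, 1, 2, 3, 4, 6}
Sat(ack ∧ ¬busy) = {1, 3}
E[ack U (ack ∧ ¬busy)]: least fixpoint, start Z0 = Sat((ack ∧ ¬busy)) = {1, 3}, add states in Sat(ack) with some successor in Z. Already a fixed point.
Sat(E[ack U (ack ∧ ¬busy)]) = {1, 3}
E[ack U E[ack U (ack ∧ ¬busy)]]: least fixpoint, start Z0 = Sat(E[ack U (ack ∧ ¬busy)]) = {1, 3}, add states in Sat(ack) with some successor in Z. Already a fixed point.
Sat(E[ack U E[ack U (ack ∧ ¬busy)]]) = {1, 3}
5 ∉ Sat(E[ack U E[ack U (ack ∧ ¬busy)]]) = {1, 3}, so the formula does not hold at 5.

No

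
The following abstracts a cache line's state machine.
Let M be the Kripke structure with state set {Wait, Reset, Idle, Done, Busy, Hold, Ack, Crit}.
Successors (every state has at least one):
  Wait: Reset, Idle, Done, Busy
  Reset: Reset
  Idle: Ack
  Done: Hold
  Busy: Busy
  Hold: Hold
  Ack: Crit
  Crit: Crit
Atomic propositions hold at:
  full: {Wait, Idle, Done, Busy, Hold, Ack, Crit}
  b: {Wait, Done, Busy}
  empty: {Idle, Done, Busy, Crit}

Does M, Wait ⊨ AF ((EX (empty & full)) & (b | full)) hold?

Sat(empty & full) = {Idle, Done, Busy, Crit}
Sat(EX (empty & full)) = {s : some successor in {Idle, Done, Busy, Crit}} = {Wait, Busy, Ack, Crit}
Sat(b | full) = {Wait, Idle, Done, Busy, Hold, Ack, Crit}
Sat((EX (empty & full)) & (b | full)) = {Wait, Busy, Ack, Crit}
AF ((EX (empty & full)) & (b | full)): least fixpoint, start Z0 = {Wait, Busy, Ack, Crit}, add states with every successor in Z. Z1 = {Wait, Idle, Busy, Ack, Crit}; fixed.
Sat(AF ((EX (empty & full)) & (b | full))) = {Wait, Idle, Busy, Ack, Crit}
Wait ∈ Sat(AF ((EX (empty & full)) & (b | full))) = {Wait, Idle, Busy, Ack, Crit}, so the formula holds at Wait.

Yes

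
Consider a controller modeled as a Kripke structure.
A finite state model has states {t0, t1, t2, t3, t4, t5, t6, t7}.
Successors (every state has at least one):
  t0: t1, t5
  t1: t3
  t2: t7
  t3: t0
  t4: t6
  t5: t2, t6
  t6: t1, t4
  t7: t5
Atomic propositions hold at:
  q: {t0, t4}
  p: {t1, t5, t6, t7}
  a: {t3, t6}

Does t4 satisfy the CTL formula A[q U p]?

A[q U p]: least fixpoint, start Z0 = Sat(p) = {t1, t5, t6, t7}, add states in Sat(q) with every successor in Z. Z1 = {t0, t1, t4, t5, t6, t7}; fixed.
Sat(A[q U p]) = {t0, t1, t4, t5, t6, t7}
t4 ∈ Sat(A[q U p]) = {t0, t1, t4, t5, t6, t7}, so the formula holds at t4.

Yes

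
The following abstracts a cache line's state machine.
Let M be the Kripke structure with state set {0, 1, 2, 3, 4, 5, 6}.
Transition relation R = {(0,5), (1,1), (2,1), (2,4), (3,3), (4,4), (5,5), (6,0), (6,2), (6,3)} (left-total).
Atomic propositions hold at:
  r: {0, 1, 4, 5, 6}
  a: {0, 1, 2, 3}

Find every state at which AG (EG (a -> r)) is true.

{0, 1, 4, 5}

Sat(a -> r) = {0, 1, 4, 5, 6}
EG (a -> r): greatest fixpoint, start Z0 = {0, 1, 4, 5, 6}, keep only states in Sat with some successor in Z. Already a fixed point.
Sat(EG (a -> r)) = {0, 1, 4, 5, 6}
AG (EG (a -> r)): greatest fixpoint, start Z0 = {0, 1, 4, 5, 6}, keep only states in Sat with every successor in Z. Z1 = {0, 1, 4, 5}; fixed.
Sat(AG (EG (a -> r))) = {0, 1, 4, 5}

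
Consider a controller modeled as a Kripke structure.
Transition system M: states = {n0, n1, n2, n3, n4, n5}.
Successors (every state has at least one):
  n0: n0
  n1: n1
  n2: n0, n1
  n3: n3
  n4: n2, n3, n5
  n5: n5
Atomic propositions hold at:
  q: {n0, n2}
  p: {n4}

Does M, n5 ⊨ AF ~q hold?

Yes

Sat(~q) = {n1, n3, n4, n5}
AF ~q: least fixpoint, start Z0 = {n1, n3, n4, n5}, add states with every successor in Z. Already a fixed point.
Sat(AF ~q) = {n1, n3, n4, n5}
n5 ∈ Sat(AF ~q) = {n1, n3, n4, n5}, so the formula holds at n5.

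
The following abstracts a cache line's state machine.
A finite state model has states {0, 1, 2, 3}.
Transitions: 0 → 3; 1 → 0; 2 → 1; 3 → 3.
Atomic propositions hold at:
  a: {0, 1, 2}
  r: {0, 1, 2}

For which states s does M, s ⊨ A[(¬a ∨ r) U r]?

{0, 1, 2}

Sat(¬a) = {3}
Sat(¬a ∨ r) = {0, 1, 2, 3}
A[(¬a ∨ r) U r]: least fixpoint, start Z0 = Sat(r) = {0, 1, 2}, add states in Sat(¬a ∨ r) with every successor in Z. Already a fixed point.
Sat(A[(¬a ∨ r) U r]) = {0, 1, 2}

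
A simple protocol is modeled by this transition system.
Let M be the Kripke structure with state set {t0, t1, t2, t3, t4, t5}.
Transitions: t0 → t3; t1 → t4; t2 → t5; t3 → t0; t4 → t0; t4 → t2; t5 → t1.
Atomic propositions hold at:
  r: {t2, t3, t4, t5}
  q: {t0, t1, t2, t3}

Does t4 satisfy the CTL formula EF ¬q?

Yes

Sat(¬q) = {t4, t5}
EF ¬q: least fixpoint, start Z0 = {t4, t5}, add states with some successor in Z. Z1 = {t1, t2, t4, t5}; fixed.
Sat(EF ¬q) = {t1, t2, t4, t5}
t4 ∈ Sat(EF ¬q) = {t1, t2, t4, t5}, so the formula holds at t4.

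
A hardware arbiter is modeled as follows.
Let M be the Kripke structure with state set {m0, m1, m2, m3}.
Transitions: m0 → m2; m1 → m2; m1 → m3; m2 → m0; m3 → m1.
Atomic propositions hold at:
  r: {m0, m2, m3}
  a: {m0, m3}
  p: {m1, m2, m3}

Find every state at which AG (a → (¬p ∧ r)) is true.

Sat(¬p) = {m0}
Sat(¬p ∧ r) = {m0}
Sat(a → (¬p ∧ r)) = {m0, m1, m2}
AG (a → (¬p ∧ r)): greatest fixpoint, start Z0 = {m0, m1, m2}, keep only states in Sat with every successor in Z. Z1 = {m0, m2}; fixed.
Sat(AG (a → (¬p ∧ r))) = {m0, m2}

{m0, m2}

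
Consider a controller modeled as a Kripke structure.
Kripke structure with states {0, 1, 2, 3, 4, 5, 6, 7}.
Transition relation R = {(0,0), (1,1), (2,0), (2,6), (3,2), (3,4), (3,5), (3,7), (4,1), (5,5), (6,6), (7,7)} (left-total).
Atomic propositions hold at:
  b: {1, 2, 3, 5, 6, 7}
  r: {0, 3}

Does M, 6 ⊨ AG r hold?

AG r: greatest fixpoint, start Z0 = {0, 3}, keep only states in Sat with every successor in Z. Z1 = {0}; fixed.
Sat(AG r) = {0}
6 ∉ Sat(AG r) = {0}, so the formula does not hold at 6.

No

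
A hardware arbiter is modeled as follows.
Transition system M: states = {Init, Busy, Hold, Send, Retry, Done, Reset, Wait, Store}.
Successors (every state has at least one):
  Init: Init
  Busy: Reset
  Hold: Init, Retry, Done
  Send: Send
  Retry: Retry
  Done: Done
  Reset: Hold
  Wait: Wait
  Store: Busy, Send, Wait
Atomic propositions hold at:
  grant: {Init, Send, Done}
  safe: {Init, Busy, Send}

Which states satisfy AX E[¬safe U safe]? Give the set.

Sat(¬safe) = {Hold, Retry, Done, Reset, Wait, Store}
E[¬safe U safe]: least fixpoint, start Z0 = Sat(safe) = {Init, Busy, Send}, add states in Sat(¬safe) with some successor in Z. Z1 = {Init, Busy, Hold, Send, Store}; Z2 = {Init, Busy, Hold, Send, Reset, Store}; fixed.
Sat(E[¬safe U safe]) = {Init, Busy, Hold, Send, Reset, Store}
Sat(AX E[¬safe U safe]) = {s : every successor in {Init, Busy, Hold, Send, Reset, Store}} = {Init, Busy, Send, Reset}

{Init, Busy, Send, Reset}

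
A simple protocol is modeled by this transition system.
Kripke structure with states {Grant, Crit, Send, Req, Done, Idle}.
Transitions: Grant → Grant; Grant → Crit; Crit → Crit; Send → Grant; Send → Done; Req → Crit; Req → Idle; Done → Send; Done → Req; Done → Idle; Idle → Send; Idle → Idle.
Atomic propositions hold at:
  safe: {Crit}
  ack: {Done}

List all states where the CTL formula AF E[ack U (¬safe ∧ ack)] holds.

Sat(¬safe) = {Grant, Send, Req, Done, Idle}
Sat(¬safe ∧ ack) = {Done}
E[ack U (¬safe ∧ ack)]: least fixpoint, start Z0 = Sat((¬safe ∧ ack)) = {Done}, add states in Sat(ack) with some successor in Z. Already a fixed point.
Sat(E[ack U (¬safe ∧ ack)]) = {Done}
AF E[ack U (¬safe ∧ ack)]: least fixpoint, start Z0 = {Done}, add states with every successor in Z. Already a fixed point.
Sat(AF E[ack U (¬safe ∧ ack)]) = {Done}

{Done}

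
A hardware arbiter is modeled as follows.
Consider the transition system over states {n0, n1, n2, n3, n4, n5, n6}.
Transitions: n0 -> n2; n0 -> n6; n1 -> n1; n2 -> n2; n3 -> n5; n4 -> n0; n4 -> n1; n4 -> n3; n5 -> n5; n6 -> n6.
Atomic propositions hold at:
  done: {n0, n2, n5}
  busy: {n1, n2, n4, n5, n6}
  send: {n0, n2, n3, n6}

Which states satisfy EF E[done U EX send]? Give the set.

Sat(EX send) = {s : some successor in {n0, n2, n3, n6}} = {n0, n2, n4, n6}
E[done U EX send]: least fixpoint, start Z0 = Sat(EX send) = {n0, n2, n4, n6}, add states in Sat(done) with some successor in Z. Already a fixed point.
Sat(E[done U EX send]) = {n0, n2, n4, n6}
EF E[done U EX send]: least fixpoint, start Z0 = {n0, n2, n4, n6}, add states with some successor in Z. Already a fixed point.
Sat(EF E[done U EX send]) = {n0, n2, n4, n6}

{n0, n2, n4, n6}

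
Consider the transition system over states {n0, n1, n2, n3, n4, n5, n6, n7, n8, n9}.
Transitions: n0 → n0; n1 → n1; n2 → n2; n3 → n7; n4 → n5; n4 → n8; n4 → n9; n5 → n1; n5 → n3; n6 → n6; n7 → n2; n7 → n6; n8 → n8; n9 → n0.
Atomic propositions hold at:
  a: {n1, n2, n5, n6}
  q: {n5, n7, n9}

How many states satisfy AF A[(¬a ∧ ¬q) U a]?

6

Sat(¬a) = {n0, n3, n4, n7, n8, n9}
Sat(¬q) = {n0, n1, n2, n3, n4, n6, n8}
Sat(¬a ∧ ¬q) = {n0, n3, n4, n8}
A[(¬a ∧ ¬q) U a]: least fixpoint, start Z0 = Sat(a) = {n1, n2, n5, n6}, add states in Sat(¬a ∧ ¬q) with every successor in Z. Already a fixed point.
Sat(A[(¬a ∧ ¬q) U a]) = {n1, n2, n5, n6}
AF A[(¬a ∧ ¬q) U a]: least fixpoint, start Z0 = {n1, n2, n5, n6}, add states with every successor in Z. Z1 = {n1, n2, n5, n6, n7}; Z2 = {n1, n2, n3, n5, n6, n7}; fixed.
Sat(AF A[(¬a ∧ ¬q) U a]) = {n1, n2, n3, n5, n6, n7}
|Sat(AF A[(¬a ∧ ¬q) U a])| = |{n1, n2, n3, n5, n6, n7}| = 6.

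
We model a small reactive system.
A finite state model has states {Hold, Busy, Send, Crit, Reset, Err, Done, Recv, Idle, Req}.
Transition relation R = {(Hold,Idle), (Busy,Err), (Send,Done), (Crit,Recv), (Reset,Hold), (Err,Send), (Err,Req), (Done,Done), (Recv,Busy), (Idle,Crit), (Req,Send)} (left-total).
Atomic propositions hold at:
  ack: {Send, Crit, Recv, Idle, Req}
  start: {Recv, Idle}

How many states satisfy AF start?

5

AF start: least fixpoint, start Z0 = {Recv, Idle}, add states with every successor in Z. Z1 = {Hold, Crit, Recv, Idle}; Z2 = {Hold, Crit, Reset, Recv, Idle}; fixed.
Sat(AF start) = {Hold, Crit, Reset, Recv, Idle}
|Sat(AF start)| = |{Hold, Crit, Reset, Recv, Idle}| = 5.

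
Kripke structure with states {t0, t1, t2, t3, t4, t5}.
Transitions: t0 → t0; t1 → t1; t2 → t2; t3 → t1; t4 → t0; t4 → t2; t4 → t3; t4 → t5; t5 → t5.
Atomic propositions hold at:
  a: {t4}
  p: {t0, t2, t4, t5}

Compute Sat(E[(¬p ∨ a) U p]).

{t0, t2, t4, t5}

Sat(¬p) = {t1, t3}
Sat(¬p ∨ a) = {t1, t3, t4}
E[(¬p ∨ a) U p]: least fixpoint, start Z0 = Sat(p) = {t0, t2, t4, t5}, add states in Sat(¬p ∨ a) with some successor in Z. Already a fixed point.
Sat(E[(¬p ∨ a) U p]) = {t0, t2, t4, t5}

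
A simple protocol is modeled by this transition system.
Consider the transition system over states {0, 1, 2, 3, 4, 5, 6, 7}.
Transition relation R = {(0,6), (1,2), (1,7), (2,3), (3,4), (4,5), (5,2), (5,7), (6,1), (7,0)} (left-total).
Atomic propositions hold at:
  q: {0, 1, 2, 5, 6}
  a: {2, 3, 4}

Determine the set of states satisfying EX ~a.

{0, 1, 4, 5, 6, 7}

Sat(~a) = {0, 1, 5, 6, 7}
Sat(EX ~a) = {s : some successor in {0, 1, 5, 6, 7}} = {0, 1, 4, 5, 6, 7}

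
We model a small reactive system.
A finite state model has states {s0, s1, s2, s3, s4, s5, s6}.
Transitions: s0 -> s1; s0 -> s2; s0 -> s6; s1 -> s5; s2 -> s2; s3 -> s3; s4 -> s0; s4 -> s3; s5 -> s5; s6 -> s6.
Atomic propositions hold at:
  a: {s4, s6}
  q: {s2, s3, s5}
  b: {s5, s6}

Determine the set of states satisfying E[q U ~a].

{s0, s1, s2, s3, s5}

Sat(~a) = {s0, s1, s2, s3, s5}
E[q U ~a]: least fixpoint, start Z0 = Sat(~a) = {s0, s1, s2, s3, s5}, add states in Sat(q) with some successor in Z. Already a fixed point.
Sat(E[q U ~a]) = {s0, s1, s2, s3, s5}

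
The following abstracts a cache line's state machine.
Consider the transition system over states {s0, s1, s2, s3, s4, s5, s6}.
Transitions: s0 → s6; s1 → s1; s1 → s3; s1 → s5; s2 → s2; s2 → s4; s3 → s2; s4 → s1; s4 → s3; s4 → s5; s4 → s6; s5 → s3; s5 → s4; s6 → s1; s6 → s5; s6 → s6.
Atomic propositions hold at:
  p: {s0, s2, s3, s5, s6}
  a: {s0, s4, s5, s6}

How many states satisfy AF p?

5

AF p: least fixpoint, start Z0 = {s0, s2, s3, s5, s6}, add states with every successor in Z. Already a fixed point.
Sat(AF p) = {s0, s2, s3, s5, s6}
|Sat(AF p)| = |{s0, s2, s3, s5, s6}| = 5.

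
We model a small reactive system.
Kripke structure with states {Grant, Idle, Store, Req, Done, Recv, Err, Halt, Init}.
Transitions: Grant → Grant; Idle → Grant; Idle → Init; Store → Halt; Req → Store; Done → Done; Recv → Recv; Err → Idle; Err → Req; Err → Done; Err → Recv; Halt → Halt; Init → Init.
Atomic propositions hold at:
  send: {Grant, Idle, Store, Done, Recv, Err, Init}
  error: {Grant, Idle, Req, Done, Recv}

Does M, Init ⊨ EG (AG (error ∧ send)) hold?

Sat(error ∧ send) = {Grant, Idle, Done, Recv}
AG (error ∧ send): greatest fixpoint, start Z0 = {Grant, Idle, Done, Recv}, keep only states in Sat with every successor in Z. Z1 = {Grant, Done, Recv}; fixed.
Sat(AG (error ∧ send)) = {Grant, Done, Recv}
EG (AG (error ∧ send)): greatest fixpoint, start Z0 = {Grant, Done, Recv}, keep only states in Sat with some successor in Z. Already a fixed point.
Sat(EG (AG (error ∧ send))) = {Grant, Done, Recv}
Init ∉ Sat(EG (AG (error ∧ send))) = {Grant, Done, Recv}, so the formula does not hold at Init.

No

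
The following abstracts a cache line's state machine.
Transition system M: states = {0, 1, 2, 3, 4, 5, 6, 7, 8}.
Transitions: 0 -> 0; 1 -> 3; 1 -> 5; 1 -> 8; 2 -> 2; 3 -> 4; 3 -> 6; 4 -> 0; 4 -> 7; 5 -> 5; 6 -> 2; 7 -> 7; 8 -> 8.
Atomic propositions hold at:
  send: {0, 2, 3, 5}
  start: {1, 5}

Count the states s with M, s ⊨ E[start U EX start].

Sat(EX start) = {s : some successor in {1, 5}} = {1, 5}
E[start U EX start]: least fixpoint, start Z0 = Sat(EX start) = {1, 5}, add states in Sat(start) with some successor in Z. Already a fixed point.
Sat(E[start U EX start]) = {1, 5}
|Sat(E[start U EX start])| = |{1, 5}| = 2.

2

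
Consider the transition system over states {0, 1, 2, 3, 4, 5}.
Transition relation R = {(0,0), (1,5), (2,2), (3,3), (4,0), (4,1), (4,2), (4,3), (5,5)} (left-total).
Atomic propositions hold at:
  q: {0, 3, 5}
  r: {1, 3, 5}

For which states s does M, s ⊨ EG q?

EG q: greatest fixpoint, start Z0 = {0, 3, 5}, keep only states in Sat with some successor in Z. Already a fixed point.
Sat(EG q) = {0, 3, 5}

{0, 3, 5}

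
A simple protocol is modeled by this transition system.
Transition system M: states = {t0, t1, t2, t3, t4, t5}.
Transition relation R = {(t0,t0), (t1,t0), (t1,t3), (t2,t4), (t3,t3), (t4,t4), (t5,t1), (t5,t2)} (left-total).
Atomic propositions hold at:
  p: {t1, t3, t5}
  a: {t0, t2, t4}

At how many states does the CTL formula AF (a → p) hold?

3

Sat(a → p) = {t1, t3, t5}
AF (a → p): least fixpoint, start Z0 = {t1, t3, t5}, add states with every successor in Z. Already a fixed point.
Sat(AF (a → p)) = {t1, t3, t5}
|Sat(AF (a → p))| = |{t1, t3, t5}| = 3.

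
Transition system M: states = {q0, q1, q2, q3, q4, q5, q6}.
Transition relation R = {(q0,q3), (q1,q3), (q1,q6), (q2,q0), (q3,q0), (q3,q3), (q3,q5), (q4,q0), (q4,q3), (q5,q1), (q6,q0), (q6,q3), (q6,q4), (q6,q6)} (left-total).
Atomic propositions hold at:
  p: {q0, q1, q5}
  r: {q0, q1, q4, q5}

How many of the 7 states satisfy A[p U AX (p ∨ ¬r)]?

6

Sat(¬r) = {q2, q3, q6}
Sat(p ∨ ¬r) = {q0, q1, q2, q3, q5, q6}
Sat(AX (p ∨ ¬r)) = {s : every successor in {q0, q1, q2, q3, q5, q6}} = {q0, q1, q2, q3, q4, q5}
A[p U AX (p ∨ ¬r)]: least fixpoint, start Z0 = Sat(AX (p ∨ ¬r)) = {q0, q1, q2, q3, q4, q5}, add states in Sat(p) with every successor in Z. Already a fixed point.
Sat(A[p U AX (p ∨ ¬r)]) = {q0, q1, q2, q3, q4, q5}
|Sat(A[p U AX (p ∨ ¬r)])| = |{q0, q1, q2, q3, q4, q5}| = 6.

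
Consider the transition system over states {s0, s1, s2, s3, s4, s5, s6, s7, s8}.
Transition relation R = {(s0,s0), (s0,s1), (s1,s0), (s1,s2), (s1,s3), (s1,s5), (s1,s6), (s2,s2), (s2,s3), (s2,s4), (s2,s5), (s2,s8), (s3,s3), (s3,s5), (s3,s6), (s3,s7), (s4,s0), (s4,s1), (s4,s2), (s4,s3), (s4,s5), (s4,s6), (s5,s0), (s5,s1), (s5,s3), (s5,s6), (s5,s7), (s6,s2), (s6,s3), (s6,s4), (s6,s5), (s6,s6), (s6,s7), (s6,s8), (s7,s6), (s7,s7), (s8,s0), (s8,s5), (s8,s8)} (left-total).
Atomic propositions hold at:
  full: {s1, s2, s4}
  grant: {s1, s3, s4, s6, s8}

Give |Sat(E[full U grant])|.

6

E[full U grant]: least fixpoint, start Z0 = Sat(grant) = {s1, s3, s4, s6, s8}, add states in Sat(full) with some successor in Z. Z1 = {s1, s2, s3, s4, s6, s8}; fixed.
Sat(E[full U grant]) = {s1, s2, s3, s4, s6, s8}
|Sat(E[full U grant])| = |{s1, s2, s3, s4, s6, s8}| = 6.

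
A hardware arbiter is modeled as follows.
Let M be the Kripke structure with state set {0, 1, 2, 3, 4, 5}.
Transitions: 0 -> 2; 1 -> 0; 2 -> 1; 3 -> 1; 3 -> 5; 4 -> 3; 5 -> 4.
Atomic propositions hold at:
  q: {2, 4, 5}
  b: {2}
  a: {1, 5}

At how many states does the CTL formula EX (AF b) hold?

4

AF b: least fixpoint, start Z0 = {2}, add states with every successor in Z. Z1 = {0, 2}; Z2 = {0, 1, 2}; fixed.
Sat(AF b) = {0, 1, 2}
Sat(EX (AF b)) = {s : some successor in {0, 1, 2}} = {0, 1, 2, 3}
|Sat(EX (AF b))| = |{0, 1, 2, 3}| = 4.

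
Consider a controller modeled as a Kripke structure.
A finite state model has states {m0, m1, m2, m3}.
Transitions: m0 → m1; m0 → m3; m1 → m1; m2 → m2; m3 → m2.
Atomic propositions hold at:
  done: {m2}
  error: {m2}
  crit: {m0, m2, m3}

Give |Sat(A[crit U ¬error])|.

3

Sat(¬error) = {m0, m1, m3}
A[crit U ¬error]: least fixpoint, start Z0 = Sat(¬error) = {m0, m1, m3}, add states in Sat(crit) with every successor in Z. Already a fixed point.
Sat(A[crit U ¬error]) = {m0, m1, m3}
|Sat(A[crit U ¬error])| = |{m0, m1, m3}| = 3.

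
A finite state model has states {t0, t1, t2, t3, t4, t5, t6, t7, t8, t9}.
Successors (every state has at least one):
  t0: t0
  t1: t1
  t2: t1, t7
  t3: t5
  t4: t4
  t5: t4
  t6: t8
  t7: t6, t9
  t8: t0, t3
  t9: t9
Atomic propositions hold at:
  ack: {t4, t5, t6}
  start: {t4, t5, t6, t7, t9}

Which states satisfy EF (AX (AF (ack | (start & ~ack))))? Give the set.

{t2, t3, t4, t5, t6, t7, t8, t9}

Sat(~ack) = {t0, t1, t2, t3, t7, t8, t9}
Sat(start & ~ack) = {t7, t9}
Sat(ack | (start & ~ack)) = {t4, t5, t6, t7, t9}
AF (ack | (start & ~ack)): least fixpoint, start Z0 = {t4, t5, t6, t7, t9}, add states with every successor in Z. Z1 = {t3, t4, t5, t6, t7, t9}; fixed.
Sat(AF (ack | (start & ~ack))) = {t3, t4, t5, t6, t7, t9}
Sat(AX (AF (ack | (start & ~ack)))) = {s : every successor in {t3, t4, t5, t6, t7, t9}} = {t3, t4, t5, t7, t9}
EF (AX (AF (ack | (start & ~ack)))): least fixpoint, start Z0 = {t3, t4, t5, t7, t9}, add states with some successor in Z. Z1 = {t2, t3, t4, t5, t7, t8, t9}; Z2 = {t2, t3, t4, t5, t6, t7, t8, t9}; fixed.
Sat(EF (AX (AF (ack | (start & ~ack))))) = {t2, t3, t4, t5, t6, t7, t8, t9}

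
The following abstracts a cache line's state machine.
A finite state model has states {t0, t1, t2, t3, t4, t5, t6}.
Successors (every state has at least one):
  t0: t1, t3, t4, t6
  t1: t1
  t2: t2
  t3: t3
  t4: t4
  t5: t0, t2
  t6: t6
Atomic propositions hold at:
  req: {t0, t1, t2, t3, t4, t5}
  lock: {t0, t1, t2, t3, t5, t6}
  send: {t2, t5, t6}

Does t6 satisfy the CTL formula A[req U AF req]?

No

AF req: least fixpoint, start Z0 = {t0, t1, t2, t3, t4, t5}, add states with every successor in Z. Already a fixed point.
Sat(AF req) = {t0, t1, t2, t3, t4, t5}
A[req U AF req]: least fixpoint, start Z0 = Sat(AF req) = {t0, t1, t2, t3, t4, t5}, add states in Sat(req) with every successor in Z. Already a fixed point.
Sat(A[req U AF req]) = {t0, t1, t2, t3, t4, t5}
t6 ∉ Sat(A[req U AF req]) = {t0, t1, t2, t3, t4, t5}, so the formula does not hold at t6.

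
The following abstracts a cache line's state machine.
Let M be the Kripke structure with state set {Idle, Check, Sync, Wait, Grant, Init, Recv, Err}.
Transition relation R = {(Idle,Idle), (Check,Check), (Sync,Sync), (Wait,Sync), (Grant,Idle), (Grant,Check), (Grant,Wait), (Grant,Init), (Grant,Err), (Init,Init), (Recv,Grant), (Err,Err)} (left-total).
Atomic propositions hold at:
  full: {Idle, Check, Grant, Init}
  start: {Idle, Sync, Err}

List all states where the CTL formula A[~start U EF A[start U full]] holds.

{Idle, Check, Grant, Init, Recv}

Sat(~start) = {Check, Wait, Grant, Init, Recv}
A[start U full]: least fixpoint, start Z0 = Sat(full) = {Idle, Check, Grant, Init}, add states in Sat(start) with every successor in Z. Already a fixed point.
Sat(A[start U full]) = {Idle, Check, Grant, Init}
EF A[start U full]: least fixpoint, start Z0 = {Idle, Check, Grant, Init}, add states with some successor in Z. Z1 = {Idle, Check, Grant, Init, Recv}; fixed.
Sat(EF A[start U full]) = {Idle, Check, Grant, Init, Recv}
A[~start U EF A[start U full]]: least fixpoint, start Z0 = Sat(EF A[start U full]) = {Idle, Check, Grant, Init, Recv}, add states in Sat(~start) with every successor in Z. Already a fixed point.
Sat(A[~start U EF A[start U full]]) = {Idle, Check, Grant, Init, Recv}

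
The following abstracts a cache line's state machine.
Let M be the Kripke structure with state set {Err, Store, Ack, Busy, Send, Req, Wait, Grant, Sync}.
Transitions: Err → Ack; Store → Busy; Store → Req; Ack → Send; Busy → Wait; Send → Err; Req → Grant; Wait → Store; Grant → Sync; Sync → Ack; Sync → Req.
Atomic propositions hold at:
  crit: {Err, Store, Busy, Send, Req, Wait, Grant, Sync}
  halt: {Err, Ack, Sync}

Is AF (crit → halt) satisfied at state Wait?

Sat(crit → halt) = {Err, Ack, Sync}
AF (crit → halt): least fixpoint, start Z0 = {Err, Ack, Sync}, add states with every successor in Z. Z1 = {Err, Ack, Send, Grant, Sync}; Z2 = {Err, Ack, Send, Req, Grant, Sync}; fixed.
Sat(AF (crit → halt)) = {Err, Ack, Send, Req, Grant, Sync}
Wait ∉ Sat(AF (crit → halt)) = {Err, Ack, Send, Req, Grant, Sync}, so the formula does not hold at Wait.

No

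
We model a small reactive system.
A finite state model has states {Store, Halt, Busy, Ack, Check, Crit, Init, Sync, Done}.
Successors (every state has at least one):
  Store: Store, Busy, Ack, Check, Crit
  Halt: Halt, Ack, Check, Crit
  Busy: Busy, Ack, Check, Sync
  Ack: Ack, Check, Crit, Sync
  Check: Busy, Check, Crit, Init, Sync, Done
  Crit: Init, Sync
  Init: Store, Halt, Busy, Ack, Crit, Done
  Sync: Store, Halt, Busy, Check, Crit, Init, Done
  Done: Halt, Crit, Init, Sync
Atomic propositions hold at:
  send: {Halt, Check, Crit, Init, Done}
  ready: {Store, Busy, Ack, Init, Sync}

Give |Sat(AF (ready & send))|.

Sat(ready & send) = {Init}
AF (ready & send): least fixpoint, start Z0 = {Init}, add states with every successor in Z. Already a fixed point.
Sat(AF (ready & send)) = {Init}
|Sat(AF (ready & send))| = |{Init}| = 1.

1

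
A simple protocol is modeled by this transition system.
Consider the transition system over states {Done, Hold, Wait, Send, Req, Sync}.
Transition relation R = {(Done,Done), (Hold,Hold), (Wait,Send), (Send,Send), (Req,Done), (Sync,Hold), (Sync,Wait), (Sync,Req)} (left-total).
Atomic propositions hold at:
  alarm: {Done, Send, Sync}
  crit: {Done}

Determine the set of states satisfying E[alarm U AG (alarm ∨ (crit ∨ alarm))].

Sat(crit ∨ alarm) = {Done, Send, Sync}
Sat(alarm ∨ (crit ∨ alarm)) = {Done, Send, Sync}
AG (alarm ∨ (crit ∨ alarm)): greatest fixpoint, start Z0 = {Done, Send, Sync}, keep only states in Sat with every successor in Z. Z1 = {Done, Send}; fixed.
Sat(AG (alarm ∨ (crit ∨ alarm))) = {Done, Send}
E[alarm U AG (alarm ∨ (crit ∨ alarm))]: least fixpoint, start Z0 = Sat(AG (alarm ∨ (crit ∨ alarm))) = {Done, Send}, add states in Sat(alarm) with some successor in Z. Already a fixed point.
Sat(E[alarm U AG (alarm ∨ (crit ∨ alarm))]) = {Done, Send}

{Done, Send}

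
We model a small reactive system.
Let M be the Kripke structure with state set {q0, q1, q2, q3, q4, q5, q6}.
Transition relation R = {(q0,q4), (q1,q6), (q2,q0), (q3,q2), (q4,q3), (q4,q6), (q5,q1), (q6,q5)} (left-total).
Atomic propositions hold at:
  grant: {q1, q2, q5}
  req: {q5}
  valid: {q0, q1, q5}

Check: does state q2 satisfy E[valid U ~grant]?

Sat(~grant) = {q0, q3, q4, q6}
E[valid U ~grant]: least fixpoint, start Z0 = Sat(~grant) = {q0, q3, q4, q6}, add states in Sat(valid) with some successor in Z. Z1 = {q0, q1, q3, q4, q6}; Z2 = {q0, q1, q3, q4, q5, q6}; fixed.
Sat(E[valid U ~grant]) = {q0, q1, q3, q4, q5, q6}
q2 ∉ Sat(E[valid U ~grant]) = {q0, q1, q3, q4, q5, q6}, so the formula does not hold at q2.

No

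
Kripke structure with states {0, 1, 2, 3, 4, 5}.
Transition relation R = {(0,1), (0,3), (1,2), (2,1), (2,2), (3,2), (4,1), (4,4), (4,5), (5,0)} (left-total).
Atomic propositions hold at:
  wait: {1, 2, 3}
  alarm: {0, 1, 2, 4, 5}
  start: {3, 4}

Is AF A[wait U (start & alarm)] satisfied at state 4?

Yes

Sat(start & alarm) = {4}
A[wait U (start & alarm)]: least fixpoint, start Z0 = Sat((start & alarm)) = {4}, add states in Sat(wait) with every successor in Z. Already a fixed point.
Sat(A[wait U (start & alarm)]) = {4}
AF A[wait U (start & alarm)]: least fixpoint, start Z0 = {4}, add states with every successor in Z. Already a fixed point.
Sat(AF A[wait U (start & alarm)]) = {4}
4 ∈ Sat(AF A[wait U (start & alarm)]) = {4}, so the formula holds at 4.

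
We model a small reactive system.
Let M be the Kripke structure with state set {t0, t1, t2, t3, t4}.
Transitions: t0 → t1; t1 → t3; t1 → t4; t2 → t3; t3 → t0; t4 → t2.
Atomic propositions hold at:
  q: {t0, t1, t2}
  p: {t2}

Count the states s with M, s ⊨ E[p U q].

3

E[p U q]: least fixpoint, start Z0 = Sat(q) = {t0, t1, t2}, add states in Sat(p) with some successor in Z. Already a fixed point.
Sat(E[p U q]) = {t0, t1, t2}
|Sat(E[p U q])| = |{t0, t1, t2}| = 3.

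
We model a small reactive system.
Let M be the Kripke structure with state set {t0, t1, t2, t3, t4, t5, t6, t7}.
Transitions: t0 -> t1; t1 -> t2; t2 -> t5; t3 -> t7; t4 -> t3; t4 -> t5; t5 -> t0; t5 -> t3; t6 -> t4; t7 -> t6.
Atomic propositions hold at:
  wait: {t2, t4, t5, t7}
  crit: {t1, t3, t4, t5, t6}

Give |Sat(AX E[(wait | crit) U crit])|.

7

Sat(wait | crit) = {t1, t2, t3, t4, t5, t6, t7}
E[(wait | crit) U crit]: least fixpoint, start Z0 = Sat(crit) = {t1, t3, t4, t5, t6}, add states in Sat(wait | crit) with some successor in Z. Z1 = {t1, t2, t3, t4, t5, t6, t7}; fixed.
Sat(E[(wait | crit) U crit]) = {t1, t2, t3, t4, t5, t6, t7}
Sat(AX E[(wait | crit) U crit]) = {s : every successor in {t1, t2, t3, t4, t5, t6, t7}} = {t0, t1, t2, t3, t4, t6, t7}
|Sat(AX E[(wait | crit) U crit])| = |{t0, t1, t2, t3, t4, t6, t7}| = 7.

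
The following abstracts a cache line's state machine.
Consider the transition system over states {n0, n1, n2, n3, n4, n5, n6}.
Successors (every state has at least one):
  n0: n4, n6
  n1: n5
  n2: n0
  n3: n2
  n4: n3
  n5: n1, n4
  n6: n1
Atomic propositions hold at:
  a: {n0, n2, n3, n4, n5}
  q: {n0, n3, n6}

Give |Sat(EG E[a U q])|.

E[a U q]: least fixpoint, start Z0 = Sat(q) = {n0, n3, n6}, add states in Sat(a) with some successor in Z. Z1 = {n0, n2, n3, n4, n6}; Z2 = {n0, n2, n3, n4, n5, n6}; fixed.
Sat(E[a U q]) = {n0, n2, n3, n4, n5, n6}
EG E[a U q]: greatest fixpoint, start Z0 = {n0, n2, n3, n4, n5, n6}, keep only states in Sat with some successor in Z. Z1 = {n0, n2, n3, n4, n5}; fixed.
Sat(EG E[a U q]) = {n0, n2, n3, n4, n5}
|Sat(EG E[a U q])| = |{n0, n2, n3, n4, n5}| = 5.

5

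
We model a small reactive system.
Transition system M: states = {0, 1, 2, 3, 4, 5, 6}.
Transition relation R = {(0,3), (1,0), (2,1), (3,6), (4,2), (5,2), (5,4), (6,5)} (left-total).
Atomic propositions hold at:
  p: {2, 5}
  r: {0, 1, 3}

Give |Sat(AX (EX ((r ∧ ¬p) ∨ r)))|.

Sat(¬p) = {0, 1, 3, 4, 6}
Sat(r ∧ ¬p) = {0, 1, 3}
Sat((r ∧ ¬p) ∨ r) = {0, 1, 3}
Sat(EX ((r ∧ ¬p) ∨ r)) = {s : some successor in {0, 1, 3}} = {0, 1, 2}
Sat(AX (EX ((r ∧ ¬p) ∨ r))) = {s : every successor in {0, 1, 2}} = {1, 2, 4}
|Sat(AX (EX ((r ∧ ¬p) ∨ r)))| = |{1, 2, 4}| = 3.

3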